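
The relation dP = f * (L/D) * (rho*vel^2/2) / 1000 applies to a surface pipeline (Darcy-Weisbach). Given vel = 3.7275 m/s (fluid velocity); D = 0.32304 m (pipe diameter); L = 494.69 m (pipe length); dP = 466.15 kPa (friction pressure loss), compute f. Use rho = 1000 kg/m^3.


f = dP*1000 / ((L/D)*(rho*vel^2/2))
f = 466.15*1000 / ((494.69/0.32304)*(1000*3.7275^2/2))
f = 0.043817


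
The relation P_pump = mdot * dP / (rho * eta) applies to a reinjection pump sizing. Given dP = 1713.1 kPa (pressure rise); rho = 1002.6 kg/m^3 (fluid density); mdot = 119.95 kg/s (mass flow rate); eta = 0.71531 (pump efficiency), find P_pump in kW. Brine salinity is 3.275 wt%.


P_pump = mdot * dP / (rho * eta)
P_pump = 119.95 * 1713.1 / (1002.6 * 0.71531)
P_pump = 286.52 kW


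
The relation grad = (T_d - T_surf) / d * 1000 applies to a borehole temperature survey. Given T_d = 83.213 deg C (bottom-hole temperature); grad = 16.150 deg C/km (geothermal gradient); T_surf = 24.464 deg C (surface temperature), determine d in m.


d = (T_d - T_surf) / grad * 1000
d = (83.213 - 24.464) / 16.150 * 1000
d = 3637.7 m


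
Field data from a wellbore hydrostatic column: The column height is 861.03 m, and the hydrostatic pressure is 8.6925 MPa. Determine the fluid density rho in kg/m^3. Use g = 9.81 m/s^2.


rho = P * 1e6 / (g * h)
rho = 8.6925 * 1e6 / (9.81 * 861.03)
rho = 1029.1 kg/m^3


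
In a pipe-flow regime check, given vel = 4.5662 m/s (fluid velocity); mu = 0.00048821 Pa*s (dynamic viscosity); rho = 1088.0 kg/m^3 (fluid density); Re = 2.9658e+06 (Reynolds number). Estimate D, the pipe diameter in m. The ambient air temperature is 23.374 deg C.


D = Re * mu / (rho * vel)
D = 2.9658e+06 * 0.00048821 / (1088.0 * 4.5662)
D = 0.29145 m


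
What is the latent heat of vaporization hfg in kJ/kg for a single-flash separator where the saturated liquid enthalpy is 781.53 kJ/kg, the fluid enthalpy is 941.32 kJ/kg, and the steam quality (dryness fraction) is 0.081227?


hfg = (h - hf) / x
hfg = (941.32 - 781.53) / 0.081227
hfg = 1967.2 kJ/kg


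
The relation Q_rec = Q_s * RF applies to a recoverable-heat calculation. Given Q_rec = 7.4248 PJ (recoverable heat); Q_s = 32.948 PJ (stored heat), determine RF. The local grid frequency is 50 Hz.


RF = Q_rec / Q_s
RF = 7.4248 / 32.948
RF = 0.22535


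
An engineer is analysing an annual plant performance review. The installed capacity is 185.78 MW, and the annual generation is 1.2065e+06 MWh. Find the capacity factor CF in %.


CF = E_a / (cap * 8760) * 100
CF = 1.2065e+06 / (185.78 * 8760) * 100
CF = 74.135 %


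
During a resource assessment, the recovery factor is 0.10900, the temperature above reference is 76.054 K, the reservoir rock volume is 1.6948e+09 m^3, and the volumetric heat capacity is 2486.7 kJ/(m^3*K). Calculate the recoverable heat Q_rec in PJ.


Step 1: Q_s = Vr*rhoc*dT/1e12 = 1.6948e+09*2486.7*76.054/1e12 = 320.5265 PJ
Step 2: Q_rec = Q_s * RF = 320.5265 * 0.109 = 34.937 PJ
Q_rec = 34.937 PJ


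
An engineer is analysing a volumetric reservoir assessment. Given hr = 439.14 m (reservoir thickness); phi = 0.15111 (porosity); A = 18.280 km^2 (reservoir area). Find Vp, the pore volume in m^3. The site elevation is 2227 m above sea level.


Vp = A * 1e6 * hr * phi
Vp = 18.280 * 1e6 * 439.14 * 0.15111
Vp = 1.2130e+09 m^3


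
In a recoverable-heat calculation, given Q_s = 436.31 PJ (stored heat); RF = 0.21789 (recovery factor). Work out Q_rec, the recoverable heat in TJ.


Q_rec = Q_s * RF
Q_rec = 436.31 * 0.21789
Q_rec = 95.06759 PJ
Convert: 95.06759 PJ * 1000.0 = 95068 TJ
Q_rec = 95068 TJ


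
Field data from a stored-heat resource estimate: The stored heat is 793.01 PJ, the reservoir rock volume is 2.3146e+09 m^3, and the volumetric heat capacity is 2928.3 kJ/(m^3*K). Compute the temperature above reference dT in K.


dT = Q_s * 1e12 / (Vr * rhoc)
dT = 793.01 * 1e12 / (2.3146e+09 * 2928.3)
dT = 117.00 K


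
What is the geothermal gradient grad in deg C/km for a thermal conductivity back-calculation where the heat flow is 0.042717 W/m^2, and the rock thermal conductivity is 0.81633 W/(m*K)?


grad = q / k * 1000
grad = 0.042717 / 0.81633 * 1000
grad = 52.328 deg C/km


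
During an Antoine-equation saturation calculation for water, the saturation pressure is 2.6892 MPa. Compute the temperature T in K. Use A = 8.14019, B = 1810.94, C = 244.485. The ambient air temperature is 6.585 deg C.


T = B / (A - log10(P_sat * 760 / 0.101325)) - C
T = 1810.94 / (8.14019 - log10(2.6892 * 760 / 0.101325)) - 244.485
T = 227.6710 deg C
Convert to K: 227.6710 + 273.15 = 500.82 K
T = 500.82 K


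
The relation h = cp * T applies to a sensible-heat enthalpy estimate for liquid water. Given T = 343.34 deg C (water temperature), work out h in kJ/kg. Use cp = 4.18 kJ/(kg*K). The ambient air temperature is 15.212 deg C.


h = cp * T
h = 4.18 * 343.34
h = 1435.2 kJ/kg


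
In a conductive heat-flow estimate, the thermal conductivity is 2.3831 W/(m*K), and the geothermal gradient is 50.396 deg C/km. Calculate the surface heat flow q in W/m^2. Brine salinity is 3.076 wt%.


q = k * grad / 1000
q = 2.3831 * 50.396 / 1000
q = 0.12010 W/m^2


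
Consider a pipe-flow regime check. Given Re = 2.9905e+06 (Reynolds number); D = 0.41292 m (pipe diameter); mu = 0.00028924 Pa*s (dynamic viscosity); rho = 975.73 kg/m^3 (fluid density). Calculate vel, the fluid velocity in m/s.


vel = Re * mu / (rho * D)
vel = 2.9905e+06 * 0.00028924 / (975.73 * 0.41292)
vel = 2.1469 m/s


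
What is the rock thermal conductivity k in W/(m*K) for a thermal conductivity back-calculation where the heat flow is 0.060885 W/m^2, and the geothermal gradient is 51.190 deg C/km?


k = q / (grad / 1000)
k = 0.060885 / (51.190 / 1000)
k = 1.1894 W/(m*K)


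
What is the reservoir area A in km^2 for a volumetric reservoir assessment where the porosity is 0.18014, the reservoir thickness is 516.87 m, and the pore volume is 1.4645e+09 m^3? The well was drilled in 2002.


A = Vp / (1e6 * hr * phi)
A = 1.4645e+09 / (1e6 * 516.87 * 0.18014)
A = 15.729 km^2


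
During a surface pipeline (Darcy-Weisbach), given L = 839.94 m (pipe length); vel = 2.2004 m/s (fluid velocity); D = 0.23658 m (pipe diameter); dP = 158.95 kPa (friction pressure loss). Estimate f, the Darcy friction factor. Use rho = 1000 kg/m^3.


f = dP*1000 / ((L/D)*(rho*vel^2/2))
f = 158.95*1000 / ((839.94/0.23658)*(1000*2.2004^2/2))
f = 0.018493


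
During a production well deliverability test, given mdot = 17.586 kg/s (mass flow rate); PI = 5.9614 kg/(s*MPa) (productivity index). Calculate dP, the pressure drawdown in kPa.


dP = mdot * 1000 / PI
dP = 17.586 * 1000 / 5.9614
dP = 2950.0 kPa


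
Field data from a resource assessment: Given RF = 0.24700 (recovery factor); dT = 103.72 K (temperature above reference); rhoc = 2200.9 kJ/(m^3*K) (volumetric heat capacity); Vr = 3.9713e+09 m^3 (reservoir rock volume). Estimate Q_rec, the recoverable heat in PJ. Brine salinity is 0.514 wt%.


Step 1: Q_s = Vr*rhoc*dT/1e12 = 3.9713e+09*2200.9*103.72/1e12 = 906.5578 PJ
Step 2: Q_rec = Q_s * RF = 906.5578 * 0.247 = 223.92 PJ
Q_rec = 223.92 PJ


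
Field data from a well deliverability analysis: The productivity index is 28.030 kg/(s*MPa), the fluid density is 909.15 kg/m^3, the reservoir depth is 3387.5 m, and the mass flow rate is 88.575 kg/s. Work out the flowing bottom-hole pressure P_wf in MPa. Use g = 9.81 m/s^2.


Step 1: P_i = rho*g*h/1e6 = 909.15*9.81*3387.5/1e6 = 30.21230 MPa
Step 2: P_wf = P_i - mdot/PI = 30.21230 - 88.575/28.03 = 27.052 MPa
P_wf = 27.052 MPa


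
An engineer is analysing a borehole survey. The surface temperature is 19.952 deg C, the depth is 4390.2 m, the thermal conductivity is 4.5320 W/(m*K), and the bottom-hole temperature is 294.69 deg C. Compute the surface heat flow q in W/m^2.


Step 1: grad = (T_d - T_surf)/d * 1000 = (294.69 - 19.952)/4390.2 * 1000 = 62.57984 deg C/km
Step 2: q = k * grad / 1000 = 4.532 * 62.57984 / 1000 = 0.28361 W/m^2
q = 0.28361 W/m^2


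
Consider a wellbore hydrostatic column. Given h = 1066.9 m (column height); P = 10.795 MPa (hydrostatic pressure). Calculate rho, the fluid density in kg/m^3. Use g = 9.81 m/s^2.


rho = P * 1e6 / (g * h)
rho = 10.795 * 1e6 / (9.81 * 1066.9)
rho = 1031.4 kg/m^3


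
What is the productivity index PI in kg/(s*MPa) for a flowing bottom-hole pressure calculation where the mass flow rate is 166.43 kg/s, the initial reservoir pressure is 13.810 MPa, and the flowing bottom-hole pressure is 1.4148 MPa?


PI = mdot / (P_i - P_wf)
PI = 166.43 / (13.810 - 1.4148)
PI = 13.427 kg/(s*MPa)


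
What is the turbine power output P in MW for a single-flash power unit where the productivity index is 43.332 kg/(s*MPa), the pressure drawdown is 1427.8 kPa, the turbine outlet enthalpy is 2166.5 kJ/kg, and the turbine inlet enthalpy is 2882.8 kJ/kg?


Step 1: mdot = PI * dP / 1000 = 43.332 * 1427.8 / 1000 = 61.86943 kg/s
Step 2: P = mdot*(h_in - h_out)/1000 = 61.86943*(2882.8 - 2166.5)/1000 = 44.317 MW
P = 44.317 MW


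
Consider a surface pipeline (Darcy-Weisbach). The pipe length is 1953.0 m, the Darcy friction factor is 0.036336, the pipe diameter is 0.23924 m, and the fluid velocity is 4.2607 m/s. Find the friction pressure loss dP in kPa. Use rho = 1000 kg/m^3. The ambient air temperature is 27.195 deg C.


dP = f * (L/D) * (rho*vel^2/2) / 1000
dP = 0.036336 * (1953.0/0.23924) * (1000*4.2607^2/2) / 1000
dP = 2692.4 kPa


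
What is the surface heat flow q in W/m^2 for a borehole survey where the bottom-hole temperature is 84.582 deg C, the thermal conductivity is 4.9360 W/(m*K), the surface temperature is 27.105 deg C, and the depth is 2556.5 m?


Step 1: grad = (T_d - T_surf)/d * 1000 = (84.582 - 27.105)/2556.5 * 1000 = 22.48269 deg C/km
Step 2: q = k * grad / 1000 = 4.936 * 22.48269 / 1000 = 0.11097 W/m^2
q = 0.11097 W/m^2


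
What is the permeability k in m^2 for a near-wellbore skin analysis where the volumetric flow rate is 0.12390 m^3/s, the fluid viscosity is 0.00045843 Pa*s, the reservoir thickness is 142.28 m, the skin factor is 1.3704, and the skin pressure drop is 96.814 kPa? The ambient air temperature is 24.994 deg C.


k = S*q*mu / (2*pi*dP_s*1000*hr)
k = 1.3704*0.12390*0.00045843 / (2*pi*96.814*1000*142.28)
k = 8.9935e-13 m^2


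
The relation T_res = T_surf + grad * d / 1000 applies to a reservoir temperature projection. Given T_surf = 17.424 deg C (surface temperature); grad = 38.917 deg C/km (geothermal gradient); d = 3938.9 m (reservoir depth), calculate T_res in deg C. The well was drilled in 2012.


T_res = T_surf + grad * d / 1000
T_res = 17.424 + 38.917 * 3938.9 / 1000
T_res = 170.71 deg C


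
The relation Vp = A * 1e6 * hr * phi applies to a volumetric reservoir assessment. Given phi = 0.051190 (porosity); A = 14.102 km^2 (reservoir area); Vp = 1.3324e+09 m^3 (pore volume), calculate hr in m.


hr = Vp / (A * 1e6 * phi)
hr = 1.3324e+09 / (14.102 * 1e6 * 0.051190)
hr = 1845.7 m


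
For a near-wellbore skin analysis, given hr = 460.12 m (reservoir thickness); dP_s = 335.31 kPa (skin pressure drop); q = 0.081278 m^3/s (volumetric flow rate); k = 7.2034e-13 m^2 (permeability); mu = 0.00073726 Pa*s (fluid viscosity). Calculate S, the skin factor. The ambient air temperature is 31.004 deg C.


S = dP_s * 1000 * 2*pi*k*hr / (q*mu)
S = 335.31 * 1000 * 2*pi*7.2034e-13*460.12 / (0.081278*0.00073726)
S = 11.653


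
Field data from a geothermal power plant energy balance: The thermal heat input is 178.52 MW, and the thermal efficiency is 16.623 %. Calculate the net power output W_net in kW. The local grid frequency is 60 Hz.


W_net = eta / 100 * Q_in
W_net = 16.623 / 100 * 178.52
W_net = 29.67538 MW
Convert: 29.67538 MW * 1000.0 = 29675 kW
W_net = 29675 kW


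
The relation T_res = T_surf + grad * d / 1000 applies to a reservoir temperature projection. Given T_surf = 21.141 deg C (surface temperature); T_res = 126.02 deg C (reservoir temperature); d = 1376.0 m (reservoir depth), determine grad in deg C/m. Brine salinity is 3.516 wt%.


grad = (T_res - T_surf) / d * 1000
grad = (126.02 - 21.141) / 1376.0 * 1000
grad = 76.22020 deg C/km
Convert: 76.22020 deg C/km * 0.001 = 0.076220 deg C/m
grad = 0.076220 deg C/m


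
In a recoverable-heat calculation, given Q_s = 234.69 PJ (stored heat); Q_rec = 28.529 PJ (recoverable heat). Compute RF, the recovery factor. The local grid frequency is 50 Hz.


RF = Q_rec / Q_s
RF = 28.529 / 234.69
RF = 0.12156


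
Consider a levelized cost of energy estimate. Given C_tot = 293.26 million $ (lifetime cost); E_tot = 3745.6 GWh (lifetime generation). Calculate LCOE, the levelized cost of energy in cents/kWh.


LCOE = C_tot / E_tot * 100
LCOE = 293.26 / 3745.6 * 100
LCOE = 7.8295 cents/kWh


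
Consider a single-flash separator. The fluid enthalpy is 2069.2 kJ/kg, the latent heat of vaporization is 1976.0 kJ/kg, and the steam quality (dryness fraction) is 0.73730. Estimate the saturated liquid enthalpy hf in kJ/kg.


hf = h - x * hfg
hf = 2069.2 - 0.73730 * 1976.0
hf = 612.30 kJ/kg


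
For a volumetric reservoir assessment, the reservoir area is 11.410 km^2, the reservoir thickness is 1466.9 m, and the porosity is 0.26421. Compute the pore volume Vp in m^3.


Vp = A * 1e6 * hr * phi
Vp = 11.410 * 1e6 * 1466.9 * 0.26421
Vp = 4.4222e+09 m^3


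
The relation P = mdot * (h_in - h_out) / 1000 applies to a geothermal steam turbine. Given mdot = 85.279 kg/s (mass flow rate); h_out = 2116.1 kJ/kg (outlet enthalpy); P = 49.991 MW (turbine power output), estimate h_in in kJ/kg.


h_in = h_out + P * 1000 / mdot
h_in = 2116.1 + 49.991 * 1000 / 85.279
h_in = 2702.3 kJ/kg


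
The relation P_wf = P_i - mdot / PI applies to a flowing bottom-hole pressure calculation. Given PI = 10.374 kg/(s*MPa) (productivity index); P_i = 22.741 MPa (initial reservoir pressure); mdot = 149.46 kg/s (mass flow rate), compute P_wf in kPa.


P_wf = P_i - mdot / PI
P_wf = 22.741 - 149.46 / 10.374
P_wf = 8.333828 MPa
Convert: 8.333828 MPa * 1000.0 = 8333.8 kPa
P_wf = 8333.8 kPa


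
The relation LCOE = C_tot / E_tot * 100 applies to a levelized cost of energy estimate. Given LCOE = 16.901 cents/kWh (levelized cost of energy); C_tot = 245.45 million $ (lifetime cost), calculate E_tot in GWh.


E_tot = C_tot / LCOE * 100
E_tot = 245.45 / 16.901 * 100
E_tot = 1452.3 GWh


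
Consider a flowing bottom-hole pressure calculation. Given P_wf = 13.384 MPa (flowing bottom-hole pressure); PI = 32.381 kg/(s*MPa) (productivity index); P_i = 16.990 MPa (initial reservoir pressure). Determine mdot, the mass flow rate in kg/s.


mdot = (P_i - P_wf) * PI
mdot = (16.990 - 13.384) * 32.381
mdot = 116.77 kg/s


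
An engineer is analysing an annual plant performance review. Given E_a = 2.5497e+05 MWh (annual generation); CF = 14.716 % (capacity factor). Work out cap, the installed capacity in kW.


cap = E_a / (CF/100 * 8760)
cap = 2.5497e+05 / (14.716/100 * 8760)
cap = 197.7858 MW
Convert: 197.7858 MW * 1000.0 = 1.9779e+05 kW
cap = 1.9779e+05 kW


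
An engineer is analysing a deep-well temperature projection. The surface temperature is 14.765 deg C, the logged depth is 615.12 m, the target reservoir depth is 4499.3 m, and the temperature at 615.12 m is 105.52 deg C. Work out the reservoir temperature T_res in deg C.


Step 1: grad = (T_d1 - T_surf)/d1 * 1000 = (105.52 - 14.765)/615.12 * 1000 = 147.5403 deg C/km
Step 2: T_res = T_surf + grad*d2/1000 = 14.765 + 147.5403*4499.3/1000 = 678.59 deg C
T_res = 678.59 deg C


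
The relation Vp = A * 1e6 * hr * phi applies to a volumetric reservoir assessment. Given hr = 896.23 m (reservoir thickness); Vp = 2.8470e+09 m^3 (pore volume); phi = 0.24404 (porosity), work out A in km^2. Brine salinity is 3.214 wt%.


A = Vp / (1e6 * hr * phi)
A = 2.8470e+09 / (1e6 * 896.23 * 0.24404)
A = 13.017 km^2


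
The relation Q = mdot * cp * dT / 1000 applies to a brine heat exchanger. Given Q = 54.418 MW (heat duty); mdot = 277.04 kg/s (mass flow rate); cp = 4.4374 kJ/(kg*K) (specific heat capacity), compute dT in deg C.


dT = Q * 1000 / (mdot * cp)
dT = 54.418 * 1000 / (277.04 * 4.4374)
dT = 44.26613 K
Convert (temperature difference, 1 K = 1 deg C): 44.26613 K = 44.26613 deg C
dT = 44.266 deg C


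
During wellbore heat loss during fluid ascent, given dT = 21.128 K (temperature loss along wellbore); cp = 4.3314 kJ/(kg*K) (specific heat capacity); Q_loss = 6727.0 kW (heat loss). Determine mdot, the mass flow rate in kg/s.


mdot = Q_loss / (cp * dT)
mdot = 6727.0 / (4.3314 * 21.128)
mdot = 73.508 kg/s


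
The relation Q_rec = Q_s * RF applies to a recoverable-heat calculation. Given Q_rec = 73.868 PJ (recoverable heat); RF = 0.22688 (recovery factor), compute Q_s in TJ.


Q_s = Q_rec / RF
Q_s = 73.868 / 0.22688
Q_s = 325.5818 PJ
Convert: 325.5818 PJ * 1000.0 = 3.2558e+05 TJ
Q_s = 3.2558e+05 TJ


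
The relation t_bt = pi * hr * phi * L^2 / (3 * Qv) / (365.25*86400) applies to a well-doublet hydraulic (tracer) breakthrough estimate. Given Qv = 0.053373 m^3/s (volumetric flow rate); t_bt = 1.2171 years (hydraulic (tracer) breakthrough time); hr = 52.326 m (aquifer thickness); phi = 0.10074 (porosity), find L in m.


L = sqrt(t_bt*365.25*86400*3*Qv / (pi*hr*phi))
L = sqrt(1.2171*365.25*86400*3*0.053373 / (pi*52.326*0.10074))
L = 609.40 m


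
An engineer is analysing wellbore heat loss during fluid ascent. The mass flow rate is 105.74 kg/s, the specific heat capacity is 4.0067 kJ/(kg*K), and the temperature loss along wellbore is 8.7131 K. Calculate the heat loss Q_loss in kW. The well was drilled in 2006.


Q_loss = mdot * cp * dT
Q_loss = 105.74 * 4.0067 * 8.7131
Q_loss = 3691.5 kW


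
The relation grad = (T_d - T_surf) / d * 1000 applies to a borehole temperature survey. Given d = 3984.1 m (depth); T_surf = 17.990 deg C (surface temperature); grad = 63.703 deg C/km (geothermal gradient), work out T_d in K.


T_d = T_surf + grad * d / 1000
T_d = 17.990 + 63.703 * 3984.1 / 1000
T_d = 271.7891 deg C
Convert to K: 271.7891 + 273.15 = 544.94 K
T_d = 544.94 K


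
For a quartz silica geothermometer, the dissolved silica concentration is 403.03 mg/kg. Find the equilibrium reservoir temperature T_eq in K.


T_eq = 1309 / (5.19 - log10(SiO2)) - 273.15
T_eq = 1309 / (5.19 - log10(403.03)) - 273.15
T_eq = 233.2991 deg C
Convert to K: 233.2991 + 273.15 = 506.45 K
T_eq = 506.45 K


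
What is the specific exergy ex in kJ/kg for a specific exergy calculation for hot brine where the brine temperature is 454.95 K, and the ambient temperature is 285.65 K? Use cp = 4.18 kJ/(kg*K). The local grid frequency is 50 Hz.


ex = cp * ((T_b - T_0) - T_0 * ln(T_b/T_0))
ex = 4.18 * ((454.95 - 285.65) - 285.65 * ln(454.95/285.65))
ex = 151.95 kJ/kg


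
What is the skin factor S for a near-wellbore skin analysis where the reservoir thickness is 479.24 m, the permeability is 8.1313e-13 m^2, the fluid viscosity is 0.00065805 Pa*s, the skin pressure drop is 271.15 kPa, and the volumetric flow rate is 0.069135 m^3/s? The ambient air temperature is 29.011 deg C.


S = dP_s * 1000 * 2*pi*k*hr / (q*mu)
S = 271.15 * 1000 * 2*pi*8.1313e-13*479.24 / (0.069135*0.00065805)
S = 14.593


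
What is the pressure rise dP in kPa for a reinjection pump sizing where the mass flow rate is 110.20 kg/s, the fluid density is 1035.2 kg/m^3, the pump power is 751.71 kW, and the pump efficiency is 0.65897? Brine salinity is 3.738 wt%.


dP = P_pump * rho * eta / mdot
dP = 751.71 * 1035.2 * 0.65897 / 110.20
dP = 4653.3 kPa


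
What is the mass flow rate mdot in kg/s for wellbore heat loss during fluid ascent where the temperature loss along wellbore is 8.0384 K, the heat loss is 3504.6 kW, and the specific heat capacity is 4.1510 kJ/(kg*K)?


mdot = Q_loss / (cp * dT)
mdot = 3504.6 / (4.1510 * 8.0384)
mdot = 105.03 kg/s


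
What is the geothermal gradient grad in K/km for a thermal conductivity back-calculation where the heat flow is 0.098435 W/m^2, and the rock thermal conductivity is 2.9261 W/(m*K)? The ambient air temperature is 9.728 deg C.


grad = q / k * 1000
grad = 0.098435 / 2.9261 * 1000
grad = 33.64034 deg C/km
Convert: 33.64034 deg C/km * 1.0 = 33.640 K/km
grad = 33.640 K/km


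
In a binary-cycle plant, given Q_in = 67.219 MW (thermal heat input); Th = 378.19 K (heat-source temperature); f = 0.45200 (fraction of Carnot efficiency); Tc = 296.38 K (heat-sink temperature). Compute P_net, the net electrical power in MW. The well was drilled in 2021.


Step 1: eta = (1 - Tc/Th)*f = (1 - 296.38/378.19)*0.452 = 0.09777657
Step 2: P_net = eta * Q_in = 0.09777657 * 67.219 = 6.5724 MW
P_net = 6.5724 MW


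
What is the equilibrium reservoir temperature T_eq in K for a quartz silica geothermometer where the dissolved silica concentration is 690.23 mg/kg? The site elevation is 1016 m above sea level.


T_eq = 1309 / (5.19 - log10(SiO2)) - 273.15
T_eq = 1309 / (5.19 - log10(690.23)) - 273.15
T_eq = 283.6329 deg C
Convert to K: 283.6329 + 273.15 = 556.78 K
T_eq = 556.78 K


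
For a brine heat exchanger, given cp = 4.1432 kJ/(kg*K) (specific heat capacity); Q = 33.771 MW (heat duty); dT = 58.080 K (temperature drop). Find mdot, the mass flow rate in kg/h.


mdot = Q * 1000 / (cp * dT)
mdot = 33.771 * 1000 / (4.1432 * 58.080)
mdot = 140.3400 kg/s
Convert: 140.3400 kg/s * 3600.0 = 5.0522e+05 kg/h
mdot = 5.0522e+05 kg/h


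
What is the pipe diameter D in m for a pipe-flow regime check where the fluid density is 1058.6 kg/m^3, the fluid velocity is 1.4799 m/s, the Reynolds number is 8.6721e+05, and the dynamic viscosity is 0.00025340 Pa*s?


D = Re * mu / (rho * vel)
D = 8.6721e+05 * 0.00025340 / (1058.6 * 1.4799)
D = 0.14027 m


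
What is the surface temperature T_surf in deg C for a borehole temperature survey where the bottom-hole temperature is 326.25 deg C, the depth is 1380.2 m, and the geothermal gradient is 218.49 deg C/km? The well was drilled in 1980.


T_surf = T_d - grad * d / 1000
T_surf = 326.25 - 218.49 * 1380.2 / 1000
T_surf = 24.690 deg C


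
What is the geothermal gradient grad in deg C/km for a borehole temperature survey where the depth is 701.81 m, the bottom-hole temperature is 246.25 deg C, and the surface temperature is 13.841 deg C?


grad = (T_d - T_surf) / d * 1000
grad = (246.25 - 13.841) / 701.81 * 1000
grad = 331.16 deg C/km


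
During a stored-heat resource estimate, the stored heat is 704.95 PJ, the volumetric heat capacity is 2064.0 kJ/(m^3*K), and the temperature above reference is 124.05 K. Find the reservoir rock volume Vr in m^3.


Vr = Q_s * 1e12 / (rhoc * dT)
Vr = 704.95 * 1e12 / (2064.0 * 124.05)
Vr = 2.7533e+09 m^3


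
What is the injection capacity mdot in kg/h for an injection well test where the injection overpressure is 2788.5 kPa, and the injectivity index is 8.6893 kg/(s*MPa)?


mdot = II * dP / 1000
mdot = 8.6893 * 2788.5 / 1000
mdot = 24.23011 kg/s
Convert: 24.23011 kg/s * 3600.0 = 87228 kg/h
mdot = 87228 kg/h


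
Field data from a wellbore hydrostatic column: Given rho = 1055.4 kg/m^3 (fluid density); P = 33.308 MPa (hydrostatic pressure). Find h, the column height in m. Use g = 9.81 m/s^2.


h = P * 1e6 / (g * rho)
h = 33.308 * 1e6 / (9.81 * 1055.4)
h = 3217.1 m


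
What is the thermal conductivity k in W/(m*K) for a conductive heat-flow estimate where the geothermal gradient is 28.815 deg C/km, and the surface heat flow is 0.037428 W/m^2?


k = q * 1000 / grad
k = 0.037428 * 1000 / 28.815
k = 1.2989 W/(m*K)


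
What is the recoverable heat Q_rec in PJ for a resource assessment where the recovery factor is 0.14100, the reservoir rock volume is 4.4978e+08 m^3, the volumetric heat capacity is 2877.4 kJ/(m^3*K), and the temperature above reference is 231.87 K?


Step 1: Q_s = Vr*rhoc*dT/1e12 = 4.4978e+08*2877.4*231.87/1e12 = 300.0855 PJ
Step 2: Q_rec = Q_s * RF = 300.0855 * 0.141 = 42.312 PJ
Q_rec = 42.312 PJ


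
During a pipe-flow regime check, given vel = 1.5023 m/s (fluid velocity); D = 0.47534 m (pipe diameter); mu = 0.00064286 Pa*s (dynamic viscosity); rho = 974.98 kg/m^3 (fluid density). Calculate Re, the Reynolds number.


Re = rho * vel * D / mu
Re = 974.98 * 1.5023 * 0.47534 / 0.00064286
Re = 1.0830e+06


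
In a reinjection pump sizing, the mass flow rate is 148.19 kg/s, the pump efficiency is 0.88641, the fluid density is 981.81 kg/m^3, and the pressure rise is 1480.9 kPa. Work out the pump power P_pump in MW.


P_pump = mdot * dP / (rho * eta)
P_pump = 148.19 * 1480.9 / (981.81 * 0.88641)
P_pump = 252.1637 kW
Convert: 252.1637 kW * 0.001 = 0.25216 MW
P_pump = 0.25216 MW


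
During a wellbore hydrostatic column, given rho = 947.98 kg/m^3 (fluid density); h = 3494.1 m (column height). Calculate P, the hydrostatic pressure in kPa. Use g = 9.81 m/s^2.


P = rho * g * h / 1e6
P = 947.98 * 9.81 * 3494.1 / 1e6
P = 32.49403 MPa
Convert: 32.49403 MPa * 1000.0 = 32494 kPa
P = 32494 kPa


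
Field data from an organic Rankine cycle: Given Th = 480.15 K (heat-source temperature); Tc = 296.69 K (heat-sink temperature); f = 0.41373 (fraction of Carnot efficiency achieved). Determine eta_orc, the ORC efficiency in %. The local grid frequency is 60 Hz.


eta_orc = (1 - Tc/Th) * f * 100
eta_orc = (1 - 296.69/480.15) * 0.41373 * 100
eta_orc = 15.808 %


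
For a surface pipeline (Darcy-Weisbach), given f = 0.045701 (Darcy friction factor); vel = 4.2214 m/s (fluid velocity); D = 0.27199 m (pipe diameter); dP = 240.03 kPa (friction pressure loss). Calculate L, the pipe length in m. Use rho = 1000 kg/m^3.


L = dP*1000*D / (f*rho*vel^2/2)
L = 240.03*1000*0.27199 / (0.045701*1000*4.2214^2/2)
L = 160.33 m


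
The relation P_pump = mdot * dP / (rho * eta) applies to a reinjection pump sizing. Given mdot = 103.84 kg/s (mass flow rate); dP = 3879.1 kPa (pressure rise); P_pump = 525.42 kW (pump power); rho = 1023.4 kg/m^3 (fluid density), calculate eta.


eta = mdot * dP / (rho * P_pump)
eta = 103.84 * 3879.1 / (1023.4 * 525.42)
eta = 0.74911


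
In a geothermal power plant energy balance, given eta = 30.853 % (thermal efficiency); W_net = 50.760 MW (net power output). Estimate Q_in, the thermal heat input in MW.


Q_in = W_net / (eta / 100)
Q_in = 50.760 / (30.853 / 100)
Q_in = 164.52 MW


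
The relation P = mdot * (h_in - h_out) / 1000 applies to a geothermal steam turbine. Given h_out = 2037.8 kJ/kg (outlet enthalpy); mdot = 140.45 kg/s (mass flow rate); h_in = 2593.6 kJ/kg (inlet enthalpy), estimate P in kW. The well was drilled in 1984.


P = mdot * (h_in - h_out) / 1000
P = 140.45 * (2593.6 - 2037.8) / 1000
P = 78.06211 MW
Convert: 78.06211 MW * 1000.0 = 78062 kW
P = 78062 kW


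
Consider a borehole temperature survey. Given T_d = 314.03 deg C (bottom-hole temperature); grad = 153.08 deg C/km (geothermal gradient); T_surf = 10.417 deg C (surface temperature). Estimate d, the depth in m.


d = (T_d - T_surf) / grad * 1000
d = (314.03 - 10.417) / 153.08 * 1000
d = 1983.4 m


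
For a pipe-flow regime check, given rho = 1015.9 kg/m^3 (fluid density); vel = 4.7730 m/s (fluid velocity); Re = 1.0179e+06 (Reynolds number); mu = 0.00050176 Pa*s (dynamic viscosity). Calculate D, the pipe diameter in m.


D = Re * mu / (rho * vel)
D = 1.0179e+06 * 0.00050176 / (1015.9 * 4.7730)
D = 0.10533 m


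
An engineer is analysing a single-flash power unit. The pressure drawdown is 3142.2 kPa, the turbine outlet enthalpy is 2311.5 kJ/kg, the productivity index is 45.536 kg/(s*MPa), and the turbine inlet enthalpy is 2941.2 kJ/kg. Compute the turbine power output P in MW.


Step 1: mdot = PI * dP / 1000 = 45.536 * 3142.2 / 1000 = 143.0832 kg/s
Step 2: P = mdot*(h_in - h_out)/1000 = 143.0832*(2941.2 - 2311.5)/1000 = 90.099 MW
P = 90.099 MW


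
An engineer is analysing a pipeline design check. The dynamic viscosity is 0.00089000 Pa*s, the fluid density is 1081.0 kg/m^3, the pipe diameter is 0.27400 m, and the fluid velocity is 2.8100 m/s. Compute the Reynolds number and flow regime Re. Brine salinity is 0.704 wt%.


Step 1: Re = rho*vel*D/mu = 1081.0*2.81*0.274/0.00089 = 9.3517e+05
Step 2: Re = 9.3517e+05 > 4000, so flow is turbulent.
Re = 9.3517e+05 (turbulent)


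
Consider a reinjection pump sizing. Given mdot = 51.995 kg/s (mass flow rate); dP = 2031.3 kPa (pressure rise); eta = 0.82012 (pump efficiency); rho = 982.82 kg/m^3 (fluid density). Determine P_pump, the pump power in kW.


P_pump = mdot * dP / (rho * eta)
P_pump = 51.995 * 2031.3 / (982.82 * 0.82012)
P_pump = 131.03 kW


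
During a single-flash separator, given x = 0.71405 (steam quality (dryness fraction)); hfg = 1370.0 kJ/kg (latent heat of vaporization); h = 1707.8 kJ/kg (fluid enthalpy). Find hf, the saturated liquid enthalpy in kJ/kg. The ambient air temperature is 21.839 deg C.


hf = h - x * hfg
hf = 1707.8 - 0.71405 * 1370.0
hf = 729.55 kJ/kg


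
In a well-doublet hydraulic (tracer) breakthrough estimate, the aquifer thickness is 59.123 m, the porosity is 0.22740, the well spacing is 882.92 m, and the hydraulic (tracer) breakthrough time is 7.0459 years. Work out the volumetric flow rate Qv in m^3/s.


Qv = pi*hr*phi*L^2 / (3*t_bt*365.25*86400)
Qv = pi*59.123*0.22740*882.92^2 / (3*7.0459*365.25*86400)
Qv = 0.049360 m^3/s


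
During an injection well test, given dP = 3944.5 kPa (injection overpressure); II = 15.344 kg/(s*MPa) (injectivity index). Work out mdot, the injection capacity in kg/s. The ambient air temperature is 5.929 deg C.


mdot = II * dP / 1000
mdot = 15.344 * 3944.5 / 1000
mdot = 60.524 kg/s


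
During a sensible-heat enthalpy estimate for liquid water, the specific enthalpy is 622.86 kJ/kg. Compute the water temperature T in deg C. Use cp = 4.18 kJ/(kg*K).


T = h / cp
T = 622.86 / 4.18
T = 149.01 deg C


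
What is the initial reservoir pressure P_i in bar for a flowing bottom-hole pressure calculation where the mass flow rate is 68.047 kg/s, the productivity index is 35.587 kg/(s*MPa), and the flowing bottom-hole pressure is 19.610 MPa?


P_i = P_wf + mdot / PI
P_i = 19.610 + 68.047 / 35.587
P_i = 21.52213 MPa
Convert: 21.52213 MPa * 10.0 = 215.22 bar
P_i = 215.22 bar


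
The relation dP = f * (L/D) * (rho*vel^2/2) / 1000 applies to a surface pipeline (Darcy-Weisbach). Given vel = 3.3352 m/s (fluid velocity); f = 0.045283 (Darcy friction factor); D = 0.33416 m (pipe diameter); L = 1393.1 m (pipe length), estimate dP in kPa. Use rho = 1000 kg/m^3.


dP = f * (L/D) * (rho*vel^2/2) / 1000
dP = 0.045283 * (1393.1/0.33416) * (1000*3.3352^2/2) / 1000
dP = 1050.0 kPa


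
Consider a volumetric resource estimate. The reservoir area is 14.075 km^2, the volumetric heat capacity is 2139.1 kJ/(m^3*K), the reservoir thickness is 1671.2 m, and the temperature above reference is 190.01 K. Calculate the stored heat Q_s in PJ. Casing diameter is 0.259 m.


Step 1: Vr = A*1e6*hr = 14.075*1e6*1671.2 = 2.352214e+10 m^3
Step 2: Q_s = Vr*rhoc*dT/1e12 = 2.352214e+10*2139.1*190.01/1e12 = 9560.6 PJ
Q_s = 9560.6 PJ


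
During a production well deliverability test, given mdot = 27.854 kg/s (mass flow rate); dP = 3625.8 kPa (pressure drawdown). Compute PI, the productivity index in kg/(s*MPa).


PI = mdot * 1000 / dP
PI = 27.854 * 1000 / 3625.8
PI = 7.6822 kg/(s*MPa)


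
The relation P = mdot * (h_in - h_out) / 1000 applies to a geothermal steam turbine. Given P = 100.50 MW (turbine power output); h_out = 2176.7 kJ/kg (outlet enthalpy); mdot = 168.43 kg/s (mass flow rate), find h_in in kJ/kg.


h_in = h_out + P * 1000 / mdot
h_in = 2176.7 + 100.50 * 1000 / 168.43
h_in = 2773.4 kJ/kg


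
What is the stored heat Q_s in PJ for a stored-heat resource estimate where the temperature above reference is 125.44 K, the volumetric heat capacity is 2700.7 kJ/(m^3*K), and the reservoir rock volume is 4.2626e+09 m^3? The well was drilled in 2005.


Q_s = Vr * rhoc * dT / 1e12
Q_s = 4.2626e+09 * 2700.7 * 125.44 / 1e12
Q_s = 1444.1 PJ


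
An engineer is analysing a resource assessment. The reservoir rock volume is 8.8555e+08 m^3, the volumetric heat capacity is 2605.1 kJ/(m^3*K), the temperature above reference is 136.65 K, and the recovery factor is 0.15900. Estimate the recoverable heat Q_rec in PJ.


Step 1: Q_s = Vr*rhoc*dT/1e12 = 8.8555e+08*2605.1*136.65/1e12 = 315.2442 PJ
Step 2: Q_rec = Q_s * RF = 315.2442 * 0.159 = 50.124 PJ
Q_rec = 50.124 PJ


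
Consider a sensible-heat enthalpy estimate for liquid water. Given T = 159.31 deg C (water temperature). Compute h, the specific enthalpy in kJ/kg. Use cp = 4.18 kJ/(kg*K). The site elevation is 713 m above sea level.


h = cp * T
h = 4.18 * 159.31
h = 665.92 kJ/kg


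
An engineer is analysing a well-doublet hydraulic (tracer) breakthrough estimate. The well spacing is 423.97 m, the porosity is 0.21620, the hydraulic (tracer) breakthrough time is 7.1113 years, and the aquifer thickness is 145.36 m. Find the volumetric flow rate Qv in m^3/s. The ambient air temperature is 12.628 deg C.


Qv = pi*hr*phi*L^2 / (3*t_bt*365.25*86400)
Qv = pi*145.36*0.21620*423.97^2 / (3*7.1113*365.25*86400)
Qv = 0.026360 m^3/s


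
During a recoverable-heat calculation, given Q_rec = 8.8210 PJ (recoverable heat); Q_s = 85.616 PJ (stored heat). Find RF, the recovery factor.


RF = Q_rec / Q_s
RF = 8.8210 / 85.616
RF = 0.10303


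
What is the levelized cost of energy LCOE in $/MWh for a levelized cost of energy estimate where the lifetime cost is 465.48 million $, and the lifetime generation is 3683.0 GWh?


LCOE = C_tot / E_tot * 100
LCOE = 465.48 / 3683.0 * 100
LCOE = 12.63861 cents/kWh
Convert: 12.63861 cents/kWh * 10.0 = 126.39 $/MWh
LCOE = 126.39 $/MWh


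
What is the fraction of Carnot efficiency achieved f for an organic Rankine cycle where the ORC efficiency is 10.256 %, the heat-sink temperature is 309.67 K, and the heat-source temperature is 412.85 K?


f = (eta_orc/100) / (1 - Tc/Th)
f = (10.256/100) / (1 - 309.67/412.85)
f = 0.41037


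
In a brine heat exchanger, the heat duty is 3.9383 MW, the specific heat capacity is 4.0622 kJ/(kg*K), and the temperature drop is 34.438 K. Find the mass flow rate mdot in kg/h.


mdot = Q * 1000 / (cp * dT)
mdot = 3.9383 * 1000 / (4.0622 * 34.438)
mdot = 28.15202 kg/s
Convert: 28.15202 kg/s * 3600.0 = 1.0135e+05 kg/h
mdot = 1.0135e+05 kg/h


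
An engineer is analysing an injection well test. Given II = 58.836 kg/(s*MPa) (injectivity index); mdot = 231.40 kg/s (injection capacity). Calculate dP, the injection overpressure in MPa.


dP = mdot * 1000 / II
dP = 231.40 * 1000 / 58.836
dP = 3932.966 kPa
Convert: 3932.966 kPa * 0.001 = 3.9330 MPa
dP = 3.9330 MPa


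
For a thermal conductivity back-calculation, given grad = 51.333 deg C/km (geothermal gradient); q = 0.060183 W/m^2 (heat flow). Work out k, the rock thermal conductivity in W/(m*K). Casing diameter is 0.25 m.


k = q / (grad / 1000)
k = 0.060183 / (51.333 / 1000)
k = 1.1724 W/(m*K)


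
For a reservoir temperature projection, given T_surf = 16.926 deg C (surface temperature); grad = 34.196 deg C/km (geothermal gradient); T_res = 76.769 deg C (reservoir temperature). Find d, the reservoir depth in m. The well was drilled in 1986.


d = (T_res - T_surf) / grad * 1000
d = (76.769 - 16.926) / 34.196 * 1000
d = 1750.0 m


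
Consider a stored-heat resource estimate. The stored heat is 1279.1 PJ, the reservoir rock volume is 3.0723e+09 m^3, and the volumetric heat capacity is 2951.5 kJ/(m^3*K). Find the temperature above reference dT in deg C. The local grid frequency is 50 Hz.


dT = Q_s * 1e12 / (Vr * rhoc)
dT = 1279.1 * 1e12 / (3.0723e+09 * 2951.5)
dT = 141.0581 K
Convert (temperature difference, 1 K = 1 deg C): 141.0581 K = 141.0581 deg C
dT = 141.06 deg C


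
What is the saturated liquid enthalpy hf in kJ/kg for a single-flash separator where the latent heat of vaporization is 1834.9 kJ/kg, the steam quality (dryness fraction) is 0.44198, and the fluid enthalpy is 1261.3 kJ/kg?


hf = h - x * hfg
hf = 1261.3 - 0.44198 * 1834.9
hf = 450.31 kJ/kg


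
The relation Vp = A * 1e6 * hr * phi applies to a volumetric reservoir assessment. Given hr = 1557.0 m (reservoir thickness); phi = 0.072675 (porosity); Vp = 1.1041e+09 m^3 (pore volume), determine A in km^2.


A = Vp / (1e6 * hr * phi)
A = 1.1041e+09 / (1e6 * 1557.0 * 0.072675)
A = 9.7574 km^2


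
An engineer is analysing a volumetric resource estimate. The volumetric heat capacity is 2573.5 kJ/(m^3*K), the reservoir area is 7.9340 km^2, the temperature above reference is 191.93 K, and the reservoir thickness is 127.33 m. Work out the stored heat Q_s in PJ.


Step 1: Vr = A*1e6*hr = 7.934*1e6*127.33 = 1.010236e+09 m^3
Step 2: Q_s = Vr*rhoc*dT/1e12 = 1.010236e+09*2573.5*191.93/1e12 = 498.99 PJ
Q_s = 498.99 PJ


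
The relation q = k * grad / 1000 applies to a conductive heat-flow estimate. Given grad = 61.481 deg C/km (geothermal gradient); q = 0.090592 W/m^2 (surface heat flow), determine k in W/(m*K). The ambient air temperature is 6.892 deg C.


k = q * 1000 / grad
k = 0.090592 * 1000 / 61.481
k = 1.4735 W/(m*K)


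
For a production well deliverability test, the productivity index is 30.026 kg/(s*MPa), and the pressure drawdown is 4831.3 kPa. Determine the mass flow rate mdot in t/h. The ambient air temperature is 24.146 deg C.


mdot = PI * dP / 1000
mdot = 30.026 * 4831.3 / 1000
mdot = 145.0646 kg/s
Convert: 145.0646 kg/s * 3.6 = 522.23 t/h
mdot = 522.23 t/h


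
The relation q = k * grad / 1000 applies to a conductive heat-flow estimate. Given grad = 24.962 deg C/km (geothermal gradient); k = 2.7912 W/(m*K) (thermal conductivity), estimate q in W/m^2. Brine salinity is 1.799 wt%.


q = k * grad / 1000
q = 2.7912 * 24.962 / 1000
q = 0.069674 W/m^2


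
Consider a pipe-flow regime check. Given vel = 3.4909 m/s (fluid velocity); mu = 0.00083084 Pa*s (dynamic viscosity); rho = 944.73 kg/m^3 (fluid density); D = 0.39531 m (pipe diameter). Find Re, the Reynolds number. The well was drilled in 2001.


Re = rho * vel * D / mu
Re = 944.73 * 3.4909 * 0.39531 / 0.00083084
Re = 1.5692e+06


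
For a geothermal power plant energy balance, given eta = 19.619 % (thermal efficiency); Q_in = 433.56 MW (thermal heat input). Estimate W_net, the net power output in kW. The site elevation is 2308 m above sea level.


W_net = eta / 100 * Q_in
W_net = 19.619 / 100 * 433.56
W_net = 85.06014 MW
Convert: 85.06014 MW * 1000.0 = 85060 kW
W_net = 85060 kW


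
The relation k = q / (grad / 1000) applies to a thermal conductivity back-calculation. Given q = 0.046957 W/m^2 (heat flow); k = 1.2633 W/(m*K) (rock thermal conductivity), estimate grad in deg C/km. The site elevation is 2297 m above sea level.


grad = q / k * 1000
grad = 0.046957 / 1.2633 * 1000
grad = 37.170 deg C/km


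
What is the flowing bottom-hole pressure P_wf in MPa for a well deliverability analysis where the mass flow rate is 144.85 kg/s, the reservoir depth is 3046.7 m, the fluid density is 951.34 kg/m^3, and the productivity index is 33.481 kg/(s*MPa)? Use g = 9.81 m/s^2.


Step 1: P_i = rho*g*h/1e6 = 951.34*9.81*3046.7/1e6 = 28.43377 MPa
Step 2: P_wf = P_i - mdot/PI = 28.43377 - 144.85/33.481 = 24.107 MPa
P_wf = 24.107 MPa


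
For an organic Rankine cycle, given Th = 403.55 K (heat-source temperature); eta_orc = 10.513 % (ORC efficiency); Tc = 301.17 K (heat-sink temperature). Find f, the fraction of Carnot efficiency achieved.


f = (eta_orc/100) / (1 - Tc/Th)
f = (10.513/100) / (1 - 301.17/403.55)
f = 0.41439


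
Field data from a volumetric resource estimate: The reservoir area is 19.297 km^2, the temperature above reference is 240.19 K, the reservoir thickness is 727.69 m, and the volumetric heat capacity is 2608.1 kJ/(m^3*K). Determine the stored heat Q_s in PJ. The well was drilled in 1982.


Step 1: Vr = A*1e6*hr = 19.297*1e6*727.69 = 1.404223e+10 m^3
Step 2: Q_s = Vr*rhoc*dT/1e12 = 1.404223e+10*2608.1*240.19/1e12 = 8796.6 PJ
Q_s = 8796.6 PJ
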